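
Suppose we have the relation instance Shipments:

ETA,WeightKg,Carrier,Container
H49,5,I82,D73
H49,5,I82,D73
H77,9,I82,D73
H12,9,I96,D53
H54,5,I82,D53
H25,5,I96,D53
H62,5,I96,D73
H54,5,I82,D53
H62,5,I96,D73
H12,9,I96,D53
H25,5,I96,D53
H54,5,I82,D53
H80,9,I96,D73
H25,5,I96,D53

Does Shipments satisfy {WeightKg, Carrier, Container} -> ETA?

(WeightKg=5, Carrier=I82, Container=D73): 2 rows → ETA = H49, H49 ✓
(WeightKg=9, Carrier=I82, Container=D73): 1 row → ETA = H77 ✓
(WeightKg=9, Carrier=I96, Container=D53): 2 rows → ETA = H12, H12 ✓
(WeightKg=5, Carrier=I82, Container=D53): 3 rows → ETA = H54, H54, H54 ✓
(WeightKg=5, Carrier=I96, Container=D53): 3 rows → ETA = H25, H25, H25 ✓
(WeightKg=5, Carrier=I96, Container=D73): 2 rows → ETA = H62, H62 ✓
(WeightKg=9, Carrier=I96, Container=D73): 1 row → ETA = H80 ✓
Every {WeightKg, Carrier, Container} value is associated with a single ETA value, so {WeightKg, Carrier, Container} -> ETA holds.

Yes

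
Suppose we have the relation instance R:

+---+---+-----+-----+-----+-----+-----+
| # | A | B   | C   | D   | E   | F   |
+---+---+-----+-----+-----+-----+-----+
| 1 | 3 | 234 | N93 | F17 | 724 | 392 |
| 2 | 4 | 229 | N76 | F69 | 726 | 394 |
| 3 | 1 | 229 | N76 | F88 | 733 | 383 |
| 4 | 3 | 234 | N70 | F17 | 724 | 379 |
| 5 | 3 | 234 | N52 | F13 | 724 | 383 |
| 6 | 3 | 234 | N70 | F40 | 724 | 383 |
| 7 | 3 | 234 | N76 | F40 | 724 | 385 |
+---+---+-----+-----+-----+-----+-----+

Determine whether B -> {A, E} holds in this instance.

B=234: rows 1, 4, 5, 6, 7 → {A,E} = (3, 724), (3, 724), (3, 724), (3, 724), (3, 724) ✓
B=229: rows 2, 3 → {A,E} takes values {(4, 726), (1, 733)} — violation
Two rows agree on B but differ on {A, E}, so B -> {A, E} does not hold.

No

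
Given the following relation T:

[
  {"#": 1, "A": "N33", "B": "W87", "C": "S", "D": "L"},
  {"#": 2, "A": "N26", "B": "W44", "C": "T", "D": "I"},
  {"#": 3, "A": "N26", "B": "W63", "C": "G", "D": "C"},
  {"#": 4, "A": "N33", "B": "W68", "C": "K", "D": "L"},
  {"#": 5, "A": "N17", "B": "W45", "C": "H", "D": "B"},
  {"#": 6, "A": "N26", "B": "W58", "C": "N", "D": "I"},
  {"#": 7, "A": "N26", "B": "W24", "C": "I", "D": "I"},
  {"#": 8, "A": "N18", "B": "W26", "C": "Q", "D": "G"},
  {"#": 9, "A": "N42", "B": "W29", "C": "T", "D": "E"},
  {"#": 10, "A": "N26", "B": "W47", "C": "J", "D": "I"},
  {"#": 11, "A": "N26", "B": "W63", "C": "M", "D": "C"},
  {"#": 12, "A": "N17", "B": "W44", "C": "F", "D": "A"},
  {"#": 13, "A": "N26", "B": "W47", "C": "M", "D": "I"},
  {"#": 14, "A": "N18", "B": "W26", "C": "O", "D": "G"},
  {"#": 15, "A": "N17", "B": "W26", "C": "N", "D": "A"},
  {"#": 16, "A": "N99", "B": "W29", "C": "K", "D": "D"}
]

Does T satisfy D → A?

D=L: rows 1, 4 → A = N33, N33 ✓
D=I: rows 2, 6, 7, 10, 13 → A = N26, N26, N26, N26, N26 ✓
D=C: rows 3, 11 → A = N26, N26 ✓
D=B: row 5 → A = N17 ✓
D=G: rows 8, 14 → A = N18, N18 ✓
D=E: row 9 → A = N42 ✓
D=A: rows 12, 15 → A = N17, N17 ✓
D=D: row 16 → A = N99 ✓
Every D value is associated with a single A value, so D → A holds.

Yes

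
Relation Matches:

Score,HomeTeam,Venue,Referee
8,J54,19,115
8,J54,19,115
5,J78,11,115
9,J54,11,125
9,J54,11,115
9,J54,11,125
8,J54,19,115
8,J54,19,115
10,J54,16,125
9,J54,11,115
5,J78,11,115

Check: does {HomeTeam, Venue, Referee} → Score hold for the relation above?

Yes

(HomeTeam=J54, Venue=19, Referee=115): 4 rows → Score = 8, 8, 8, 8 ✓
(HomeTeam=J78, Venue=11, Referee=115): 2 rows → Score = 5, 5 ✓
(HomeTeam=J54, Venue=11, Referee=125): 2 rows → Score = 9, 9 ✓
(HomeTeam=J54, Venue=11, Referee=115): 2 rows → Score = 9, 9 ✓
(HomeTeam=J54, Venue=16, Referee=125): 1 row → Score = 10 ✓
Every {HomeTeam, Venue, Referee} value is associated with a single Score value, so {HomeTeam, Venue, Referee} → Score holds.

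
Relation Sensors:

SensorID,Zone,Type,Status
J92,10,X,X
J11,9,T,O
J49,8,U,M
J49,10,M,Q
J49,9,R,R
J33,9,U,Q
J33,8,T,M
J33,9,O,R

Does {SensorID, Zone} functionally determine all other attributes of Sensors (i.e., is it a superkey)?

Two distinct rows share (SensorID=J33, Zone=9), so {SensorID, Zone} does not determine every attribute — not a superkey.

No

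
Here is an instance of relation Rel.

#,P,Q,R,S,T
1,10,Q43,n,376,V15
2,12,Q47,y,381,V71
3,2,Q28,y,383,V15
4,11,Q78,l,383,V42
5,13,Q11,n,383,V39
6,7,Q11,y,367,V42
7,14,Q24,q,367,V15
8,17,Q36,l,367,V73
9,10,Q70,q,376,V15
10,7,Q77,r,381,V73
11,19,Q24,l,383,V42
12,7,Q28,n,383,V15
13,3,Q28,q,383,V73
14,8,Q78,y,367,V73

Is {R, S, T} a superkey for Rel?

No

Rows 4 and 11 have the same {R, S, T} value (R=l, S=383, T=V42) but are distinct tuples, so {R, S, T} does not determine every attribute — not a superkey.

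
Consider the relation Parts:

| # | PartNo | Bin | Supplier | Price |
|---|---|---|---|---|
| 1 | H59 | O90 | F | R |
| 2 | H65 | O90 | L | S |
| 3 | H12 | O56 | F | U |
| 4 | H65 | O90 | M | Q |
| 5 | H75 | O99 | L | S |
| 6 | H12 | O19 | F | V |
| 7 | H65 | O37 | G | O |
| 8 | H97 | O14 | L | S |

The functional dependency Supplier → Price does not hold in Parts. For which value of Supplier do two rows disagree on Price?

Supplier=F: rows 1, 3, 6 → Price takes values {R, U, V} — violation
Supplier=L: rows 2, 5, 8 → Price = S, S, S ✓
Supplier=M: row 4 → Price = Q ✓
Supplier=G: row 7 → Price = O ✓
The only Supplier value with inconsistent Price is Supplier=F.

F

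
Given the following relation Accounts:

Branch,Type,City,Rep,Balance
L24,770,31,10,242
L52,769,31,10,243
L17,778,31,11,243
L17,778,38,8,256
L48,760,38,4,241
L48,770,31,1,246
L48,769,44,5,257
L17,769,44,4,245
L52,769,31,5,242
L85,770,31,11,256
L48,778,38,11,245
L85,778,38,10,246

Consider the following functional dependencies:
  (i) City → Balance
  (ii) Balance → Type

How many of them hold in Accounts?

(i) City → Balance: City=31: 6 rows → Balance takes values {242, 243, 246, 256} — violation; City=38: 4 rows → Balance takes values {256, 241, 245, 246} — violation; City=44: 2 rows → Balance takes values {257, 245} — violation — fails.
(ii) Balance → Type: Balance=242: 2 rows → Type takes values {770, 769} — violation; Balance=243: 2 rows → Type takes values {769, 778} — violation; Balance=256: 2 rows → Type takes values {778, 770} — violation; Balance=246: 2 rows → Type takes values {770, 778} — violation; Balance=245: 2 rows → Type takes values {769, 778} — violation — fails.
None of the 2 dependencies hold.

0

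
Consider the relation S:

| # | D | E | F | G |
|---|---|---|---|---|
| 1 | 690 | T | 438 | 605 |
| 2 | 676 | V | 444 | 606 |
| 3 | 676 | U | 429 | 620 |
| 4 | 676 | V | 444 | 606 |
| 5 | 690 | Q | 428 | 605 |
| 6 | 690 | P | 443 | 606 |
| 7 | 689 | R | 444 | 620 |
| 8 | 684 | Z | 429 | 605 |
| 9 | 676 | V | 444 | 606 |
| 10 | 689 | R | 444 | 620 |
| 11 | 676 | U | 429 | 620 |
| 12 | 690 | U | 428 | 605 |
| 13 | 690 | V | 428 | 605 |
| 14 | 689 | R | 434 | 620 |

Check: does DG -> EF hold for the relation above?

(D=690, G=605): rows 1, 5, 12, 13 → {E,F} takes values {(T, 438), (Q, 428), (U, 428), (V, 428)} — violation
(D=676, G=606): rows 2, 4, 9 → {E,F} = (V, 444), (V, 444), (V, 444) ✓
(D=676, G=620): rows 3, 11 → {E,F} = (U, 429), (U, 429) ✓
(D=690, G=606): row 6 → {E,F} = (P, 443) ✓
(D=689, G=620): rows 7, 10, 14 → {E,F} takes values {(R, 444), (R, 434)} — violation
(D=684, G=605): row 8 → {E,F} = (Z, 429) ✓
Two rows agree on DG but differ on EF, so DG -> EF does not hold.

No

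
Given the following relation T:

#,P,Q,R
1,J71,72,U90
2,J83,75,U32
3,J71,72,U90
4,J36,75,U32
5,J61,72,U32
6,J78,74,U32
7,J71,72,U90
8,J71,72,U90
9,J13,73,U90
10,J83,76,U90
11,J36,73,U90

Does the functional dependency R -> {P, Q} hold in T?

R=U90: rows 1, 3, 7, 8, 9, 10, 11 → {P,Q} takes values {(J71, 72), (J13, 73), (J83, 76), (J36, 73)} — violation
R=U32: rows 2, 4, 5, 6 → {P,Q} takes values {(J83, 75), (J36, 75), (J61, 72), (J78, 74)} — violation
Two rows agree on R but differ on {P, Q}, so R -> {P, Q} does not hold.

No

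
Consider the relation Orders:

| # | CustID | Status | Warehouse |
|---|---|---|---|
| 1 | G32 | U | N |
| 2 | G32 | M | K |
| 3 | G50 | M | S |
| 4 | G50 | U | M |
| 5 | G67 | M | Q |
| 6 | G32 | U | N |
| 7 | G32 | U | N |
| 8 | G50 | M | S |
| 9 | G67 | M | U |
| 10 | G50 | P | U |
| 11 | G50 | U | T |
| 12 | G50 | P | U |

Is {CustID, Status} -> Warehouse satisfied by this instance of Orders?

(CustID=G32, Status=U): rows 1, 6, 7 → Warehouse = N, N, N ✓
(CustID=G32, Status=M): row 2 → Warehouse = K ✓
(CustID=G50, Status=M): rows 3, 8 → Warehouse = S, S ✓
(CustID=G50, Status=U): rows 4, 11 → Warehouse takes values {M, T} — violation
(CustID=G67, Status=M): rows 5, 9 → Warehouse takes values {Q, U} — violation
(CustID=G50, Status=P): rows 10, 12 → Warehouse = U, U ✓
Two rows agree on {CustID, Status} but differ on Warehouse, so {CustID, Status} -> Warehouse does not hold.

No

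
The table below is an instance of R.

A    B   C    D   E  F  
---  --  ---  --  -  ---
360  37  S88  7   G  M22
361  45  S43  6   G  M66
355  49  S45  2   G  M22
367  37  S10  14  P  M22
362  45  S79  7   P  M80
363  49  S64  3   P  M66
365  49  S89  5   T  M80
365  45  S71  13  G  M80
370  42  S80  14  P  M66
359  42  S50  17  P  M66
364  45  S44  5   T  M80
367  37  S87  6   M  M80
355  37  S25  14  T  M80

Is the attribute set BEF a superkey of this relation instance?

Two distinct rows share (B=42, E=P, F=M66), so BEF does not determine every attribute — not a superkey.

No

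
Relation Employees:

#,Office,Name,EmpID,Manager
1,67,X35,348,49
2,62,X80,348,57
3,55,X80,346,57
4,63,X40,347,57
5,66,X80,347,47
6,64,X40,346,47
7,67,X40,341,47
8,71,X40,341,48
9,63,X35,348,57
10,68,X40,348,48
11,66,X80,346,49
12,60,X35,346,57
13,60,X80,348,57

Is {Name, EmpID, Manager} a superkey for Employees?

Rows 2 and 13 have the same {Name, EmpID, Manager} value (Name=X80, EmpID=348, Manager=57) but are distinct tuples, so {Name, EmpID, Manager} does not determine every attribute — not a superkey.

No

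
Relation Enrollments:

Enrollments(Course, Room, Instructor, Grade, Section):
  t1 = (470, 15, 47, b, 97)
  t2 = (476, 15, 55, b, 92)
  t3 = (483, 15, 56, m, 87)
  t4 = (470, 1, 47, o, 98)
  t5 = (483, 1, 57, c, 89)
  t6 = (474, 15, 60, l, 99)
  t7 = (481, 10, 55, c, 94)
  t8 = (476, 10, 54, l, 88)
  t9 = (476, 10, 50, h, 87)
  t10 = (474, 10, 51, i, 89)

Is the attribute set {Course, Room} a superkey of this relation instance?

No

Rows 8 and 9 have the same {Course, Room} value (Course=476, Room=10) but are distinct tuples, so {Course, Room} does not determine every attribute — not a superkey.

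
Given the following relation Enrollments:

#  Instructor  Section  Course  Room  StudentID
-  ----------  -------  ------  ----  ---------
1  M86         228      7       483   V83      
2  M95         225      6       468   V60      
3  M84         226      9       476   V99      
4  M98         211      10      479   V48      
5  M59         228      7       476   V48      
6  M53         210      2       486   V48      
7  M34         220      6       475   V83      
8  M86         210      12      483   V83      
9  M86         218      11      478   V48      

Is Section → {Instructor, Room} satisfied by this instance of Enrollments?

Section=228: rows 1, 5 → {Instructor,Room} takes values {(M86, 483), (M59, 476)} — violation
Section=225: row 2 → {Instructor,Room} = (M95, 468) ✓
Section=226: row 3 → {Instructor,Room} = (M84, 476) ✓
Section=211: row 4 → {Instructor,Room} = (M98, 479) ✓
Section=210: rows 6, 8 → {Instructor,Room} takes values {(M53, 486), (M86, 483)} — violation
Section=220: row 7 → {Instructor,Room} = (M34, 475) ✓
Section=218: row 9 → {Instructor,Room} = (M86, 478) ✓
Two rows agree on Section but differ on {Instructor, Room}, so Section → {Instructor, Room} does not hold.

No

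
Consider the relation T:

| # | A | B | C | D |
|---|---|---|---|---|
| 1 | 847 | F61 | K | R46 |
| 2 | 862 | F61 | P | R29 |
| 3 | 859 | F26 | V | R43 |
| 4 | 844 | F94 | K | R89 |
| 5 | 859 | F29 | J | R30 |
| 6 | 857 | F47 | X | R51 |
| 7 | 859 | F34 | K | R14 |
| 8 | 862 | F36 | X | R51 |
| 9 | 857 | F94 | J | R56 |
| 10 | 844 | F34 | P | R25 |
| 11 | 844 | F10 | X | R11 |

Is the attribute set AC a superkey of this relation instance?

All 11 rows have distinct AC values, so AC → (all attributes) holds and AC is a superkey.

Yes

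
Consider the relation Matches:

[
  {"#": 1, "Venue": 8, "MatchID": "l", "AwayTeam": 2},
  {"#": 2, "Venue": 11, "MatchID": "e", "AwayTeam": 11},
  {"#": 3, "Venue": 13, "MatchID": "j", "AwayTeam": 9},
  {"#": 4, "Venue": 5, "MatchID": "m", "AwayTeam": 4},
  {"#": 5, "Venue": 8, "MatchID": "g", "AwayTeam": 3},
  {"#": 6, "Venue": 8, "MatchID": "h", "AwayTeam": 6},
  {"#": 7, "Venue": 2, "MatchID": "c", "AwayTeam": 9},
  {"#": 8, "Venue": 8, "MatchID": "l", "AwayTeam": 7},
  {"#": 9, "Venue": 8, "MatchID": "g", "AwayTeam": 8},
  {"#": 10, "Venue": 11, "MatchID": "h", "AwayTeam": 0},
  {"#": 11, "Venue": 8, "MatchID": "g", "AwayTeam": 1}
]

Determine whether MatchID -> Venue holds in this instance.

No

MatchID=l: rows 1, 8 → Venue = 8, 8 ✓
MatchID=e: row 2 → Venue = 11 ✓
MatchID=j: row 3 → Venue = 13 ✓
MatchID=m: row 4 → Venue = 5 ✓
MatchID=g: rows 5, 9, 11 → Venue = 8, 8, 8 ✓
MatchID=h: rows 6, 10 → Venue takes values {8, 11} — violation
MatchID=c: row 7 → Venue = 2 ✓
Two rows agree on MatchID but differ on Venue, so MatchID -> Venue does not hold.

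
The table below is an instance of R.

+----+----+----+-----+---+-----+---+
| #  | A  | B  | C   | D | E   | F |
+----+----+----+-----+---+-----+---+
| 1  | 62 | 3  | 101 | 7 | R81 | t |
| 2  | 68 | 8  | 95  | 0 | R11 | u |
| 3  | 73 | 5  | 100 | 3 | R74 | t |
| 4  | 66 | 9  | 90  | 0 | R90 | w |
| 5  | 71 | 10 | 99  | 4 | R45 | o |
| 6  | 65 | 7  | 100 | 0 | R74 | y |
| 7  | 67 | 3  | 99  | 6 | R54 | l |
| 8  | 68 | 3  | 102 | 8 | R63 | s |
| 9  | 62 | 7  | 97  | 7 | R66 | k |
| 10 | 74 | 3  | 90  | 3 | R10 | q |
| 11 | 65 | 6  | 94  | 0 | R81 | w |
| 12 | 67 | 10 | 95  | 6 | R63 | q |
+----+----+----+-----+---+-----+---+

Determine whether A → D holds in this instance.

No

A=62: rows 1, 9 → D = 7, 7 ✓
A=68: rows 2, 8 → D takes values {0, 8} — violation
A=73: row 3 → D = 3 ✓
A=66: row 4 → D = 0 ✓
A=71: row 5 → D = 4 ✓
A=65: rows 6, 11 → D = 0, 0 ✓
A=67: rows 7, 12 → D = 6, 6 ✓
A=74: row 10 → D = 3 ✓
Two rows agree on A but differ on D, so A → D does not hold.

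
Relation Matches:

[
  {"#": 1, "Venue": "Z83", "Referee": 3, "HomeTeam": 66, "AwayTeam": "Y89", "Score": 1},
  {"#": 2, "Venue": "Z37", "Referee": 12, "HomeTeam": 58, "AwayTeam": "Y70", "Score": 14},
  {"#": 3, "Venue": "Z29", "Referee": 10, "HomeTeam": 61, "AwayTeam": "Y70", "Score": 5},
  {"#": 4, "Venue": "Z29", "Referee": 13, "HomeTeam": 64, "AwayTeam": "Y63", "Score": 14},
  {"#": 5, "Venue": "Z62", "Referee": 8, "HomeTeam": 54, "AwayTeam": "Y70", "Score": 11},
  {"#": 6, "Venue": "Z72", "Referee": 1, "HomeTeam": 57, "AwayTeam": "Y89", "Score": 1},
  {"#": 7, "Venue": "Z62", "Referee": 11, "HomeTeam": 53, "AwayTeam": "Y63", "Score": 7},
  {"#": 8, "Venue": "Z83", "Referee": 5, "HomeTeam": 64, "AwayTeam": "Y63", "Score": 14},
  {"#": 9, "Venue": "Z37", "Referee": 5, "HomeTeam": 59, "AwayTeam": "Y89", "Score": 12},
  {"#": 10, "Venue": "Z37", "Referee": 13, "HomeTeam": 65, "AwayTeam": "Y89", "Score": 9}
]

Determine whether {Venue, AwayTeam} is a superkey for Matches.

Rows 9 and 10 have the same {Venue, AwayTeam} value (Venue=Z37, AwayTeam=Y89) but are distinct tuples, so {Venue, AwayTeam} does not determine every attribute — not a superkey.

No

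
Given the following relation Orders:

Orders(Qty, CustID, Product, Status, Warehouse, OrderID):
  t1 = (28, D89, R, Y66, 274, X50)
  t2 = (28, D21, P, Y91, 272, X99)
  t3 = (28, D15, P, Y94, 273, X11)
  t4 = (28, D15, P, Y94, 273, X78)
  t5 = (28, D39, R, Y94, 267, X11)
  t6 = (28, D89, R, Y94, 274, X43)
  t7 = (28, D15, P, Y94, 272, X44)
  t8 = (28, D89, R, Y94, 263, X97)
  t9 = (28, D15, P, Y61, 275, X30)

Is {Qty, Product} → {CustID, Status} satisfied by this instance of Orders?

No

(Qty=28, Product=R): rows 1, 5, 6, 8 → {CustID,Status} takes values {(D89, Y66), (D39, Y94), (D89, Y94)} — violation
(Qty=28, Product=P): rows 2, 3, 4, 7, 9 → {CustID,Status} takes values {(D21, Y91), (D15, Y94), (D15, Y61)} — violation
Two rows agree on {Qty, Product} but differ on {CustID, Status}, so {Qty, Product} → {CustID, Status} does not hold.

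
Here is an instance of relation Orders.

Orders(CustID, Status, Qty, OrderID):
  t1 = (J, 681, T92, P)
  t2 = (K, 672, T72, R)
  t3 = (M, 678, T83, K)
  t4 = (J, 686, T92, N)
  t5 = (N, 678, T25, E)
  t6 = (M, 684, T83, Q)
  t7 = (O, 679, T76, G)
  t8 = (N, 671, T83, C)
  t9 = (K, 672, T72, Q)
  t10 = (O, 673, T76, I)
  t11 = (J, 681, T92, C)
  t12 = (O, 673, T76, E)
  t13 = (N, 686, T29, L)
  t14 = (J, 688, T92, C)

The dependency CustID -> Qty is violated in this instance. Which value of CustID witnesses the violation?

N

CustID=J: rows 1, 4, 11, 14 → Qty = T92, T92, T92, T92 ✓
CustID=K: rows 2, 9 → Qty = T72, T72 ✓
CustID=M: rows 3, 6 → Qty = T83, T83 ✓
CustID=N: rows 5, 8, 13 → Qty takes values {T25, T83, T29} — violation
CustID=O: rows 7, 10, 12 → Qty = T76, T76, T76 ✓
The only CustID value with inconsistent Qty is CustID=N.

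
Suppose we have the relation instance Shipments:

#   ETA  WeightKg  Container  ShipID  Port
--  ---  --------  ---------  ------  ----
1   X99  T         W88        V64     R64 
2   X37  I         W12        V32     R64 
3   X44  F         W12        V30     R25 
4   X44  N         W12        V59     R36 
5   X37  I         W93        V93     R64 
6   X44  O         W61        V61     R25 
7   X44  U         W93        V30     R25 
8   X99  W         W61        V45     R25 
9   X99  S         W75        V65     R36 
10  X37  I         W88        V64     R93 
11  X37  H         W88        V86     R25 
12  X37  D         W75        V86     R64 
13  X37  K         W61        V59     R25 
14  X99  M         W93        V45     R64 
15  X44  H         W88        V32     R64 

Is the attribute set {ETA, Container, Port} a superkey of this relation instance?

All 15 rows have distinct {ETA, Container, Port} values, so {ETA, Container, Port} → (all attributes) holds and {ETA, Container, Port} is a superkey.

Yes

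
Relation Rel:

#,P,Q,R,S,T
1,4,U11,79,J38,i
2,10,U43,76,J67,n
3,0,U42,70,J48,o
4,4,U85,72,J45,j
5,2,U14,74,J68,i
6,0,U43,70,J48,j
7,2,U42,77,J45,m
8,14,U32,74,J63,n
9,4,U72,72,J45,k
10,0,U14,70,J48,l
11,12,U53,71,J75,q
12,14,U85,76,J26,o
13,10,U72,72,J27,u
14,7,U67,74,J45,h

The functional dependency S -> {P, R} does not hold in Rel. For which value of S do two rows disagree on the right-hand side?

S=J38: row 1 → {P,R} = (4, 79) ✓
S=J67: row 2 → {P,R} = (10, 76) ✓
S=J48: rows 3, 6, 10 → {P,R} = (0, 70), (0, 70), (0, 70) ✓
S=J45: rows 4, 7, 9, 14 → {P,R} takes values {(4, 72), (2, 77), (7, 74)} — violation
S=J68: row 5 → {P,R} = (2, 74) ✓
S=J63: row 8 → {P,R} = (14, 74) ✓
S=J75: row 11 → {P,R} = (12, 71) ✓
S=J26: row 12 → {P,R} = (14, 76) ✓
S=J27: row 13 → {P,R} = (10, 72) ✓
The only S value with inconsistent RHS is S=J45.

J45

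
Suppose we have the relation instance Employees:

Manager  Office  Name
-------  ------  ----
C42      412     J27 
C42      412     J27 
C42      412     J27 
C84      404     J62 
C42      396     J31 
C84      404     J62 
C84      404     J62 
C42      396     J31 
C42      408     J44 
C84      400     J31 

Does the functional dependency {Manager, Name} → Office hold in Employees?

Yes

(Manager=C42, Name=J27): 3 rows → Office = 412, 412, 412 ✓
(Manager=C84, Name=J62): 3 rows → Office = 404, 404, 404 ✓
(Manager=C42, Name=J31): 2 rows → Office = 396, 396 ✓
(Manager=C42, Name=J44): 1 row → Office = 408 ✓
(Manager=C84, Name=J31): 1 row → Office = 400 ✓
Every {Manager, Name} value is associated with a single Office value, so {Manager, Name} → Office holds.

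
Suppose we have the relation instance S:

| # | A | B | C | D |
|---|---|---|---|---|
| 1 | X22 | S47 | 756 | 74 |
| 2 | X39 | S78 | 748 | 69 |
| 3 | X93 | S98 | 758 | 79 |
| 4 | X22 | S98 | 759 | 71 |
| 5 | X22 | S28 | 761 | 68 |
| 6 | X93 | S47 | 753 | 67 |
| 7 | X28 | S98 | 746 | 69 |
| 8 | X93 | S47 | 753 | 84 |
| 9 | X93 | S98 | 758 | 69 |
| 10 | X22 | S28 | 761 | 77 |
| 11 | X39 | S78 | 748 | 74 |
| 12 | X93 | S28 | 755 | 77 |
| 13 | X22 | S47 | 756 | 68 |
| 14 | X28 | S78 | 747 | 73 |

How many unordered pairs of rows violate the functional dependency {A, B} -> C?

(A=X22, B=S47): all 2 rows agree on C — 0 pairs.
(A=X39, B=S78): all 2 rows agree on C — 0 pairs.
(A=X93, B=S98): all 2 rows agree on C — 0 pairs.
(A=X22, B=S28): all 2 rows agree on C — 0 pairs.
(A=X93, B=S47): all 2 rows agree on C — 0 pairs.

0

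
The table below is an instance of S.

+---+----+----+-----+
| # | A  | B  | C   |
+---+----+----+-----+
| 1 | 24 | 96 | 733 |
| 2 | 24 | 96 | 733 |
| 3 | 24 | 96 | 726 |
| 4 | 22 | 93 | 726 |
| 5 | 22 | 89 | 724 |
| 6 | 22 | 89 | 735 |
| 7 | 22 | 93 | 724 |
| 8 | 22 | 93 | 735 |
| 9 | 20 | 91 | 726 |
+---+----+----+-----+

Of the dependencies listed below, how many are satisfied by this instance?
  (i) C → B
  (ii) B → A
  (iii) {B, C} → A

(i) C → B: C=726: rows 3, 4, 9 → B takes values {96, 93, 91} — violation; C=724: rows 5, 7 → B takes values {89, 93} — violation; C=735: rows 6, 8 → B takes values {89, 93} — violation — fails.
(ii) B → A: every LHS value maps to a single RHS value — holds.
(iii) {B, C} → A: every LHS value maps to a single RHS value — holds.
2 of the 3 dependencies hold.

2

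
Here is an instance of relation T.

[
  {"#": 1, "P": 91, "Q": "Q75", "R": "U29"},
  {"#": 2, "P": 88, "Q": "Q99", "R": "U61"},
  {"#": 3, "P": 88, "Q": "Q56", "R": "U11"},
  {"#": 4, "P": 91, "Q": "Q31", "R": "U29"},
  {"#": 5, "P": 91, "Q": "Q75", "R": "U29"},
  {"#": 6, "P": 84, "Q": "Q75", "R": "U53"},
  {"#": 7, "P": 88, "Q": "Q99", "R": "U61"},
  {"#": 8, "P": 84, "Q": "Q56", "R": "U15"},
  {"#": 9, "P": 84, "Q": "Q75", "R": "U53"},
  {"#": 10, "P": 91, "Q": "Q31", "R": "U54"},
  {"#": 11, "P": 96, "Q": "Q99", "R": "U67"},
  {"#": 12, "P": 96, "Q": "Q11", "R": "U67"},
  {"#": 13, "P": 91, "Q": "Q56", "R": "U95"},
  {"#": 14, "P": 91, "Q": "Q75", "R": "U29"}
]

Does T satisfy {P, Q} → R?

No

(P=91, Q=Q75): rows 1, 5, 14 → R = U29, U29, U29 ✓
(P=88, Q=Q99): rows 2, 7 → R = U61, U61 ✓
(P=88, Q=Q56): row 3 → R = U11 ✓
(P=91, Q=Q31): rows 4, 10 → R takes values {U29, U54} — violation
(P=84, Q=Q75): rows 6, 9 → R = U53, U53 ✓
(P=84, Q=Q56): row 8 → R = U15 ✓
(P=96, Q=Q99): row 11 → R = U67 ✓
(P=96, Q=Q11): row 12 → R = U67 ✓
(P=91, Q=Q56): row 13 → R = U95 ✓
Two rows agree on {P, Q} but differ on R, so {P, Q} → R does not hold.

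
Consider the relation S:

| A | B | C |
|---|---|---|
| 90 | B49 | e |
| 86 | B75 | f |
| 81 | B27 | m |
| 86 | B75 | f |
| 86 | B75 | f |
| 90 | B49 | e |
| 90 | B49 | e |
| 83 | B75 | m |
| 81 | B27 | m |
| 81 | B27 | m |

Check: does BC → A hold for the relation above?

Yes

(B=B49, C=e): 3 rows → A = 90, 90, 90 ✓
(B=B75, C=f): 3 rows → A = 86, 86, 86 ✓
(B=B27, C=m): 3 rows → A = 81, 81, 81 ✓
(B=B75, C=m): 1 row → A = 83 ✓
Every BC value is associated with a single A value, so BC → A holds.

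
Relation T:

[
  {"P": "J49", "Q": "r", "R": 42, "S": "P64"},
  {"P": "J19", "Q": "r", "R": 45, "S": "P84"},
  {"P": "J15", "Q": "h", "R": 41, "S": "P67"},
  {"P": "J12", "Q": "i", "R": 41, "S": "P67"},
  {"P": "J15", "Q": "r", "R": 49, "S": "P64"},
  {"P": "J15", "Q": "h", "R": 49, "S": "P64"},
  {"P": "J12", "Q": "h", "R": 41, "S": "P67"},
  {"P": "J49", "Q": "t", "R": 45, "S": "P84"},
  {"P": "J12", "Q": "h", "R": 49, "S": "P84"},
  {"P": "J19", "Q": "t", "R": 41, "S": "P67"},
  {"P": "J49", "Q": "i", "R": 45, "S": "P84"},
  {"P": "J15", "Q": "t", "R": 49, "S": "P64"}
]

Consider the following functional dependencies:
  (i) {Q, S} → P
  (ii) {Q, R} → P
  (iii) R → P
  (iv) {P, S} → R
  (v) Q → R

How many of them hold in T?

(i) {Q, S} → P: (Q=r, S=P64): 2 rows → P takes values {J49, J15} — violation; (Q=h, S=P67): 2 rows → P takes values {J15, J12} — violation — fails.
(ii) {Q, R} → P: (Q=h, R=41): 2 rows → P takes values {J15, J12} — violation; (Q=h, R=49): 2 rows → P takes values {J15, J12} — violation — fails.
(iii) R → P: R=45: 3 rows → P takes values {J19, J49} — violation; R=41: 4 rows → P takes values {J15, J12, J19} — violation; R=49: 4 rows → P takes values {J15, J12} — violation — fails.
(iv) {P, S} → R: every LHS value maps to a single RHS value — holds.
(v) Q → R: Q=r: 3 rows → R takes values {42, 45, 49} — violation; Q=h: 4 rows → R takes values {41, 49} — violation; Q=i: 2 rows → R takes values {41, 45} — violation; Q=t: 3 rows → R takes values {45, 41, 49} — violation — fails.
1 of the 5 dependencies holds.

1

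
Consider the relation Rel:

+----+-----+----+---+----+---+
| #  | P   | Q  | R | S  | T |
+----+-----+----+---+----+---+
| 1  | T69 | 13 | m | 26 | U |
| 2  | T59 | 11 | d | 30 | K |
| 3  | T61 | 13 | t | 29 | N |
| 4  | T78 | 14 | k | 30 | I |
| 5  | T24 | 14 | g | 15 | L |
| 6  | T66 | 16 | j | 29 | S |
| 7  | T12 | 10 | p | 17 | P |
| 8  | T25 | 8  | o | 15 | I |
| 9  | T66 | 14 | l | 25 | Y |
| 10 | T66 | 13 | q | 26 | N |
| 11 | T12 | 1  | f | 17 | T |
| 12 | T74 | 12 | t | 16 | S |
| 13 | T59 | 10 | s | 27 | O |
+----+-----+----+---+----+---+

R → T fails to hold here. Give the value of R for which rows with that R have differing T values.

t

R=m: row 1 → T = U ✓
R=d: row 2 → T = K ✓
R=t: rows 3, 12 → T takes values {N, S} — violation
R=k: row 4 → T = I ✓
R=g: row 5 → T = L ✓
R=j: row 6 → T = S ✓
R=p: row 7 → T = P ✓
R=o: row 8 → T = I ✓
R=l: row 9 → T = Y ✓
R=q: row 10 → T = N ✓
R=f: row 11 → T = T ✓
R=s: row 13 → T = O ✓
The only R value with inconsistent T is R=t.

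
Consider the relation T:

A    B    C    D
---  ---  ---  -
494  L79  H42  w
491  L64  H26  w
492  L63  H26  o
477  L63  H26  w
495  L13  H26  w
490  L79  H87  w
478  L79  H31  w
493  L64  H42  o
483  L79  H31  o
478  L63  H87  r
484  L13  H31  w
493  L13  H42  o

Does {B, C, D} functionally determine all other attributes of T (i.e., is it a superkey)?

Yes

All 12 rows have distinct {B, C, D} values, so {B, C, D} → (all attributes) holds and {B, C, D} is a superkey.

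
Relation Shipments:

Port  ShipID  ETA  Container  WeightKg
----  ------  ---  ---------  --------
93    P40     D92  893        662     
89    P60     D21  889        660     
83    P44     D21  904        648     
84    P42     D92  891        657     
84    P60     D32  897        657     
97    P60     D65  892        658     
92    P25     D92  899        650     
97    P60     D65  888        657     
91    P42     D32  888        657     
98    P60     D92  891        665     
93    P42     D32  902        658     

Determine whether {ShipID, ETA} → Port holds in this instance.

No

(ShipID=P40, ETA=D92): 1 row → Port = 93 ✓
(ShipID=P60, ETA=D21): 1 row → Port = 89 ✓
(ShipID=P44, ETA=D21): 1 row → Port = 83 ✓
(ShipID=P42, ETA=D92): 1 row → Port = 84 ✓
(ShipID=P60, ETA=D32): 1 row → Port = 84 ✓
(ShipID=P60, ETA=D65): 2 rows → Port = 97, 97 ✓
(ShipID=P25, ETA=D92): 1 row → Port = 92 ✓
(ShipID=P42, ETA=D32): 2 rows → Port takes values {91, 93} — violation
(ShipID=P60, ETA=D92): 1 row → Port = 98 ✓
Two rows agree on {ShipID, ETA} but differ on Port, so {ShipID, ETA} → Port does not hold.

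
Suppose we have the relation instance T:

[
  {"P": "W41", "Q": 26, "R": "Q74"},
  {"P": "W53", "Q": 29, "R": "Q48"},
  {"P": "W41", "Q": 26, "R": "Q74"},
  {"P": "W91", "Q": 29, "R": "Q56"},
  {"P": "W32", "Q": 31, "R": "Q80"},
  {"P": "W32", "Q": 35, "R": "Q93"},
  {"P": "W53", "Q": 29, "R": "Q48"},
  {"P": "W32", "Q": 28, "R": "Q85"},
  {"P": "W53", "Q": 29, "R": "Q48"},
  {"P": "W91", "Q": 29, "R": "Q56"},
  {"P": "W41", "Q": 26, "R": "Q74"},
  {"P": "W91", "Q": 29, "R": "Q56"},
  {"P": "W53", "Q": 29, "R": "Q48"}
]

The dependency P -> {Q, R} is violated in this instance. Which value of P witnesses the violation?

W32

P=W41: 3 rows → {Q,R} = (26, Q74), (26, Q74), (26, Q74) ✓
P=W53: 4 rows → {Q,R} = (29, Q48), (29, Q48), (29, Q48), (29, Q48) ✓
P=W91: 3 rows → {Q,R} = (29, Q56), (29, Q56), (29, Q56) ✓
P=W32: 3 rows → {Q,R} takes values {(31, Q80), (35, Q93), (28, Q85)} — violation
The only P value with inconsistent RHS is P=W32.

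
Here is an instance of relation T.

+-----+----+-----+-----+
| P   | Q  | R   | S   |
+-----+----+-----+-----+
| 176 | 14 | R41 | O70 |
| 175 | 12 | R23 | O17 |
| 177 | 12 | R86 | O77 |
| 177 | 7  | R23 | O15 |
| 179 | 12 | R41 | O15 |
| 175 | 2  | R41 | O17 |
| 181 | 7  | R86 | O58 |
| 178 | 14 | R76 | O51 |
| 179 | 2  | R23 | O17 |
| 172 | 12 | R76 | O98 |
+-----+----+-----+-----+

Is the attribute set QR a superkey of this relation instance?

All 10 rows have distinct QR values, so QR → (all attributes) holds and QR is a superkey.

Yes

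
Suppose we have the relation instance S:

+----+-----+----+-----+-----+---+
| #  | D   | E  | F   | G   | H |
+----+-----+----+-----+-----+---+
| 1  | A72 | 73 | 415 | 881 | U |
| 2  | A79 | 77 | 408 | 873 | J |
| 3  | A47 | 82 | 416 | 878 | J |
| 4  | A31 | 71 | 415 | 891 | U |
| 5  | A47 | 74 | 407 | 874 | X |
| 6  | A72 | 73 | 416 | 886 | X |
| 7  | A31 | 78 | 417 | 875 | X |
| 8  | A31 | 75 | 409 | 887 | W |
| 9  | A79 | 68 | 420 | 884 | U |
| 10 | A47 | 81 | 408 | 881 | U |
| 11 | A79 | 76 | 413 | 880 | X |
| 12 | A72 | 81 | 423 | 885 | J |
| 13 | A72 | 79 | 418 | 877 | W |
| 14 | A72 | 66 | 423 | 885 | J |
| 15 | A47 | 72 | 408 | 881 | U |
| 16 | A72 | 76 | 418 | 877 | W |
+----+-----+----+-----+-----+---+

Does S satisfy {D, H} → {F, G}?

(D=A72, H=U): row 1 → {F,G} = (415, 881) ✓
(D=A79, H=J): row 2 → {F,G} = (408, 873) ✓
(D=A47, H=J): row 3 → {F,G} = (416, 878) ✓
(D=A31, H=U): row 4 → {F,G} = (415, 891) ✓
(D=A47, H=X): row 5 → {F,G} = (407, 874) ✓
(D=A72, H=X): row 6 → {F,G} = (416, 886) ✓
(D=A31, H=X): row 7 → {F,G} = (417, 875) ✓
(D=A31, H=W): row 8 → {F,G} = (409, 887) ✓
(D=A79, H=U): row 9 → {F,G} = (420, 884) ✓
(D=A47, H=U): rows 10, 15 → {F,G} = (408, 881), (408, 881) ✓
(D=A79, H=X): row 11 → {F,G} = (413, 880) ✓
(D=A72, H=J): rows 12, 14 → {F,G} = (423, 885), (423, 885) ✓
(D=A72, H=W): rows 13, 16 → {F,G} = (418, 877), (418, 877) ✓
Every {D, H} value is associated with a single {F, G} value, so {D, H} → {F, G} holds.

Yes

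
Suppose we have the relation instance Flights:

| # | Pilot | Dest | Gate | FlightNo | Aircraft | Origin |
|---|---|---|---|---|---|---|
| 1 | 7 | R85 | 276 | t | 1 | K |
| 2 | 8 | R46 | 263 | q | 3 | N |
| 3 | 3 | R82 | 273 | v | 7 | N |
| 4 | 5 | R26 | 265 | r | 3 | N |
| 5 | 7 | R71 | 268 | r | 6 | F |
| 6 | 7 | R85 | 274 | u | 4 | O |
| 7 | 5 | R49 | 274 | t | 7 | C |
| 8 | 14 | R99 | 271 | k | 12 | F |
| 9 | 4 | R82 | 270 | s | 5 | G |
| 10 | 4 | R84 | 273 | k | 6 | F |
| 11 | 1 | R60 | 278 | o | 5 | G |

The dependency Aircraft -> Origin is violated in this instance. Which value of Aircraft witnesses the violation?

7

Aircraft=1: row 1 → Origin = K ✓
Aircraft=3: rows 2, 4 → Origin = N, N ✓
Aircraft=7: rows 3, 7 → Origin takes values {N, C} — violation
Aircraft=6: rows 5, 10 → Origin = F, F ✓
Aircraft=4: row 6 → Origin = O ✓
Aircraft=12: row 8 → Origin = F ✓
Aircraft=5: rows 9, 11 → Origin = G, G ✓
The only Aircraft value with inconsistent Origin is Aircraft=7.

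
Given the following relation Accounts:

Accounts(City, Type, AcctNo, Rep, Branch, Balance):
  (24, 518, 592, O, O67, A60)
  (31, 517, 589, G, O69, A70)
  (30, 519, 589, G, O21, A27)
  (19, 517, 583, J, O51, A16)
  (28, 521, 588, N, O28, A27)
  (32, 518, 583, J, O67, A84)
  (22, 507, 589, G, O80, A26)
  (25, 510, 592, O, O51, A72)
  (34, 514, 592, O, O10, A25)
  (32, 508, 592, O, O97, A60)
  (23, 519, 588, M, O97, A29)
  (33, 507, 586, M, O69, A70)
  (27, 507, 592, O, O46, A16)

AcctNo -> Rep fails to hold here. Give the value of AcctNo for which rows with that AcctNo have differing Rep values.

AcctNo=592: 5 rows → Rep = O, O, O, O, O ✓
AcctNo=589: 3 rows → Rep = G, G, G ✓
AcctNo=583: 2 rows → Rep = J, J ✓
AcctNo=588: 2 rows → Rep takes values {N, M} — violation
AcctNo=586: 1 row → Rep = M ✓
The only AcctNo value with inconsistent Rep is AcctNo=588.

588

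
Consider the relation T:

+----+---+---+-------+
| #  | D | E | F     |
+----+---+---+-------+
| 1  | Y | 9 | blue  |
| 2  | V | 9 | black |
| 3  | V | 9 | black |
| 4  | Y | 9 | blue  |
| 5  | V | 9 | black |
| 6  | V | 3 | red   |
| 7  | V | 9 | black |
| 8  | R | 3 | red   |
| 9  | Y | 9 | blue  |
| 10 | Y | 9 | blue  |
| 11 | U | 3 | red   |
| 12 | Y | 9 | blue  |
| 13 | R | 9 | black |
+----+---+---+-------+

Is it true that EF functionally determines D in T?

No

(E=9, F=blue): rows 1, 4, 9, 10, 12 → D = Y, Y, Y, Y, Y ✓
(E=9, F=black): rows 2, 3, 5, 7, 13 → D takes values {V, R} — violation
(E=3, F=red): rows 6, 8, 11 → D takes values {V, R, U} — violation
Two rows agree on EF but differ on D, so EF → D does not hold.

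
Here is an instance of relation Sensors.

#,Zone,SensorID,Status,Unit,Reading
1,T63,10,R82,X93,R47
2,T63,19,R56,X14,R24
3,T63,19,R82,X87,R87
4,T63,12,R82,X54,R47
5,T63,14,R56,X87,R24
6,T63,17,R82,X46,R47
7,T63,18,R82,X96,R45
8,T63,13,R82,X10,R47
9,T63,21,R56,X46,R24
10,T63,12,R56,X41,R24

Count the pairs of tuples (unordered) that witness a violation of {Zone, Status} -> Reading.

(Zone=T63, Status=R82): violating pairs (1,3), (1,7), (3,4), (3,6), (3,7), (3,8), (4,7), (6,7), (7,8) — 9 pairs.
(Zone=T63, Status=R56): all 4 rows agree on Reading — 0 pairs.

9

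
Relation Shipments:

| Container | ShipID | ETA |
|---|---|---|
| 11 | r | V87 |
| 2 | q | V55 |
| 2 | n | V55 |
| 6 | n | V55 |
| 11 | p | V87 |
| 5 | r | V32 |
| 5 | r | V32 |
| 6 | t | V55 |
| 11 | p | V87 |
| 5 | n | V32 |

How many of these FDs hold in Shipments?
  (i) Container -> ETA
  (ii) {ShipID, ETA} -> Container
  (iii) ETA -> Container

1

(i) Container -> ETA: every LHS value maps to a single RHS value — holds.
(ii) {ShipID, ETA} -> Container: (ShipID=n, ETA=V55): 2 rows → Container takes values {2, 6} — violation — fails.
(iii) ETA -> Container: ETA=V55: 4 rows → Container takes values {2, 6} — violation — fails.
1 of the 3 dependencies holds.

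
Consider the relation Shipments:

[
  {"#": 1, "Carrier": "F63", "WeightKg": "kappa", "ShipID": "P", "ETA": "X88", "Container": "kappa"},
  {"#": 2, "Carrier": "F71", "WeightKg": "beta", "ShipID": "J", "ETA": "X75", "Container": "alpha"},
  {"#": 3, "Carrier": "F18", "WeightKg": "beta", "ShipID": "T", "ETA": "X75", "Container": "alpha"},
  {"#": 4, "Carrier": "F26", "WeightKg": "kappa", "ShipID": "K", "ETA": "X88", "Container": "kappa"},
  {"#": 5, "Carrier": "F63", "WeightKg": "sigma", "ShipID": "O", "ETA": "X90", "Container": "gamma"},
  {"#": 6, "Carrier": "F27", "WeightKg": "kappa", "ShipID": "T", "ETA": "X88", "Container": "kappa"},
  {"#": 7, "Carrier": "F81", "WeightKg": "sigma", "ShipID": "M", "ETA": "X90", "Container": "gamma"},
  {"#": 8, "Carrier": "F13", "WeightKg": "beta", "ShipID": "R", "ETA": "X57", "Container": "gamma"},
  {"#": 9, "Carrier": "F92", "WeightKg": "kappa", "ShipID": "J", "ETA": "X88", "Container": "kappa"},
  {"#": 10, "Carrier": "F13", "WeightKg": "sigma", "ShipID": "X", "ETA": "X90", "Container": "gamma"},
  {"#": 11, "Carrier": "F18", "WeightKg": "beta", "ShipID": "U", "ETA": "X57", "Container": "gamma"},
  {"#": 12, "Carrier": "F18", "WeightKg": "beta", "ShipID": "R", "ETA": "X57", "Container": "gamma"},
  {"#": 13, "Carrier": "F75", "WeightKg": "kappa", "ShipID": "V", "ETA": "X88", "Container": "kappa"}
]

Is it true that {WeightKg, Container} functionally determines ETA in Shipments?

(WeightKg=kappa, Container=kappa): rows 1, 4, 6, 9, 13 → ETA = X88, X88, X88, X88, X88 ✓
(WeightKg=beta, Container=alpha): rows 2, 3 → ETA = X75, X75 ✓
(WeightKg=sigma, Container=gamma): rows 5, 7, 10 → ETA = X90, X90, X90 ✓
(WeightKg=beta, Container=gamma): rows 8, 11, 12 → ETA = X57, X57, X57 ✓
Every {WeightKg, Container} value is associated with a single ETA value, so {WeightKg, Container} -> ETA holds.

Yes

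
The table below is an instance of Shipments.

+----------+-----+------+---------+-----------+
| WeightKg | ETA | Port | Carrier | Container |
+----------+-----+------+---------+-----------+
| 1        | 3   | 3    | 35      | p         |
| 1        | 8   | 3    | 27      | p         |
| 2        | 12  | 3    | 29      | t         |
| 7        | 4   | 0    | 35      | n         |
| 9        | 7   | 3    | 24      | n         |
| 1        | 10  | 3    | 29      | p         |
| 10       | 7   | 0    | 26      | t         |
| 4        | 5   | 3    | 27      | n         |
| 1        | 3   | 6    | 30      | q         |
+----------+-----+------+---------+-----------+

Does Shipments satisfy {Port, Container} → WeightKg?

(Port=3, Container=p): 3 rows → WeightKg = 1, 1, 1 ✓
(Port=3, Container=t): 1 row → WeightKg = 2 ✓
(Port=0, Container=n): 1 row → WeightKg = 7 ✓
(Port=3, Container=n): 2 rows → WeightKg takes values {9, 4} — violation
(Port=0, Container=t): 1 row → WeightKg = 10 ✓
(Port=6, Container=q): 1 row → WeightKg = 1 ✓
Two rows agree on {Port, Container} but differ on WeightKg, so {Port, Container} → WeightKg does not hold.

No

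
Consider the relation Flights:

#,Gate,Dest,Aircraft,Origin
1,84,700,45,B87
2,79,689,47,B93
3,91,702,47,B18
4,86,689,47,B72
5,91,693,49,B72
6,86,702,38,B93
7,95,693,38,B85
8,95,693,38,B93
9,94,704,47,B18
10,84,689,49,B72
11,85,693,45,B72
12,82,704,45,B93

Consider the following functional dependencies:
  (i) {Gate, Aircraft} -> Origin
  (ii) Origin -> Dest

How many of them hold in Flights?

0

(i) {Gate, Aircraft} -> Origin: (Gate=95, Aircraft=38): rows 7, 8 → Origin takes values {B85, B93} — violation — fails.
(ii) Origin -> Dest: Origin=B93: rows 2, 6, 8, 12 → Dest takes values {689, 702, 693, 704} — violation; Origin=B18: rows 3, 9 → Dest takes values {702, 704} — violation; Origin=B72: rows 4, 5, 10, 11 → Dest takes values {689, 693} — violation — fails.
None of the 2 dependencies hold.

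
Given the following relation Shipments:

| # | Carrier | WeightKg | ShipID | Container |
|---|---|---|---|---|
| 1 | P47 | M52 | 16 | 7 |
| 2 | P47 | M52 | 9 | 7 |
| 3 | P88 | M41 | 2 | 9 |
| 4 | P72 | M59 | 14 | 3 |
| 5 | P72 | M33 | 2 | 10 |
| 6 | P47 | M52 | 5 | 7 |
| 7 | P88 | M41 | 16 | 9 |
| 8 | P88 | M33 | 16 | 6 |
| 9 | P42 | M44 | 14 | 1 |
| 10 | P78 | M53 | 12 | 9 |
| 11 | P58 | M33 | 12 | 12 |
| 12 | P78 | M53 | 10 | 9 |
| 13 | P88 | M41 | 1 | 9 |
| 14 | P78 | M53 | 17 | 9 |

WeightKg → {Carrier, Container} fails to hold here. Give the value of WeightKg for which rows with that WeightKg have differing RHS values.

WeightKg=M52: rows 1, 2, 6 → {Carrier,Container} = (P47, 7), (P47, 7), (P47, 7) ✓
WeightKg=M41: rows 3, 7, 13 → {Carrier,Container} = (P88, 9), (P88, 9), (P88, 9) ✓
WeightKg=M59: row 4 → {Carrier,Container} = (P72, 3) ✓
WeightKg=M33: rows 5, 8, 11 → {Carrier,Container} takes values {(P72, 10), (P88, 6), (P58, 12)} — violation
WeightKg=M44: row 9 → {Carrier,Container} = (P42, 1) ✓
WeightKg=M53: rows 10, 12, 14 → {Carrier,Container} = (P78, 9), (P78, 9), (P78, 9) ✓
The only WeightKg value with inconsistent RHS is WeightKg=M33.

M33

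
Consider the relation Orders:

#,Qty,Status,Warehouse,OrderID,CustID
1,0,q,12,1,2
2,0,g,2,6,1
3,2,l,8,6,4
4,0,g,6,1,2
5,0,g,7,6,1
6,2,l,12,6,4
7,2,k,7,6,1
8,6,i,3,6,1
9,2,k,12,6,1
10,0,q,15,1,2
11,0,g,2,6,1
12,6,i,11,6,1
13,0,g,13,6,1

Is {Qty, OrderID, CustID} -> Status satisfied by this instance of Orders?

No

(Qty=0, OrderID=1, CustID=2): rows 1, 4, 10 → Status takes values {q, g} — violation
(Qty=0, OrderID=6, CustID=1): rows 2, 5, 11, 13 → Status = g, g, g, g ✓
(Qty=2, OrderID=6, CustID=4): rows 3, 6 → Status = l, l ✓
(Qty=2, OrderID=6, CustID=1): rows 7, 9 → Status = k, k ✓
(Qty=6, OrderID=6, CustID=1): rows 8, 12 → Status = i, i ✓
Two rows agree on {Qty, OrderID, CustID} but differ on Status, so {Qty, OrderID, CustID} -> Status does not hold.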